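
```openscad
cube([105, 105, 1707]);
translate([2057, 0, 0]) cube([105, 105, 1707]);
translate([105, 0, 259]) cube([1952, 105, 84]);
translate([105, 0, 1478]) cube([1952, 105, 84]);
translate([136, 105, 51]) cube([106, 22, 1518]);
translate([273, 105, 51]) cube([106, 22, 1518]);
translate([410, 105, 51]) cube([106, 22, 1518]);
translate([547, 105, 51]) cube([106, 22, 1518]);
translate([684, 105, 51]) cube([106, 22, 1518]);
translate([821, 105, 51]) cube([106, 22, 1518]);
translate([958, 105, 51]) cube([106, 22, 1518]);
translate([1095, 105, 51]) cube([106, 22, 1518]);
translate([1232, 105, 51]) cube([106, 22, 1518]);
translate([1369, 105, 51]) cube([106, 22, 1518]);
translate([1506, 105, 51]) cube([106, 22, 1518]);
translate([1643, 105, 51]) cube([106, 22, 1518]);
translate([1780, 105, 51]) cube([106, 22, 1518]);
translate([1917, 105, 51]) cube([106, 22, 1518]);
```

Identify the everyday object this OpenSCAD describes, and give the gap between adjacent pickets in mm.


A fence section. The picket gap is 31 mm.

Two posts, two rails, 14 pickets — a fence section. Span 1952 mm holds 14 pickets of 106 mm with 15 equal gaps: ⌊(1952 − 14·106) / 15⌋ = 31 mm.


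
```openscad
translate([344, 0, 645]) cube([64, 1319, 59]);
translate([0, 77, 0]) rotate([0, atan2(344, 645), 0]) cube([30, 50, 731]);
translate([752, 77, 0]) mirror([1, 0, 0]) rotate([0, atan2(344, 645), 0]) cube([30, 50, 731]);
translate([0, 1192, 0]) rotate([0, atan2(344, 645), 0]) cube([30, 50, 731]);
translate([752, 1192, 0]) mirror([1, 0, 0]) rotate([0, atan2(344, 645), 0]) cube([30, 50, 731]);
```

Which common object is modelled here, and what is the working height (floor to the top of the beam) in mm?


A sawhorse. The overall height is 704 mm.

A beam across two mirrored pairs of raked legs — a sawhorse. The beam's underside is at z = 645 (matching the legs' vertical rise in atan2(344, 645)) and the beam is 59 mm tall, so its top is at 645 + 59 = 704 mm. The raked legs top out at the beam's underside, so that is the highest point.


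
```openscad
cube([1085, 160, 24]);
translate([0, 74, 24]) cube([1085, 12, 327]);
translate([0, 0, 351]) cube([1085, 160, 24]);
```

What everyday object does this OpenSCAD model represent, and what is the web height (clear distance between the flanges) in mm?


An I-beam. The web height is 327 mm.

Two wide flanges with a thin centred web — an I-beam. Overall 375 mm minus two 24 mm flanges gives a web of 375 − 2·24 = 327 mm.


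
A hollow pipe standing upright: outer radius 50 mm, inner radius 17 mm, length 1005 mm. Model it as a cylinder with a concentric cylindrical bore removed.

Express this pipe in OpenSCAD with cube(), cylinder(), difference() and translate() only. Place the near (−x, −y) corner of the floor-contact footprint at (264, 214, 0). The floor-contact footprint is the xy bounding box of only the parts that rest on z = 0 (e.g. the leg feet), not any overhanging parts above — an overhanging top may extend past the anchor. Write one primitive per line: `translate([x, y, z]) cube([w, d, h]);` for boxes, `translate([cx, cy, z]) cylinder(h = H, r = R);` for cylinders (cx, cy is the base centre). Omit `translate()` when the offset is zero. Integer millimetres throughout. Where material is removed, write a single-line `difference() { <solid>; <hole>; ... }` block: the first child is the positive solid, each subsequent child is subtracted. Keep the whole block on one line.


difference() { translate([314, 264, 0]) cylinder(h = 1005, r = 50); translate([314, 264, 0]) cylinder(h = 1005, r = 17); }


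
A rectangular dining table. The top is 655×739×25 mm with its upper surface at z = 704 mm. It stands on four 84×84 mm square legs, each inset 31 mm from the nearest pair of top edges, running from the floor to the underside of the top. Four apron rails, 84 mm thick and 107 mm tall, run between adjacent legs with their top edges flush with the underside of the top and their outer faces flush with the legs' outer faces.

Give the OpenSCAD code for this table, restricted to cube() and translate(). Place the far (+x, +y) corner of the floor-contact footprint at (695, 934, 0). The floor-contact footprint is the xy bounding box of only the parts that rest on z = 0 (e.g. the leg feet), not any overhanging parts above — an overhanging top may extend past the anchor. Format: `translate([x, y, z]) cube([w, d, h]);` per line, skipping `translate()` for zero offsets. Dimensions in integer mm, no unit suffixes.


// leg_h = 704 - 25 = 679
// apron z = 679 - 107 = 572
translate([71, 226, 679]) cube([655, 739, 25]);
translate([102, 257, 0]) cube([84, 84, 679]);
translate([611, 257, 0]) cube([84, 84, 679]);
translate([102, 850, 0]) cube([84, 84, 679]);
translate([611, 850, 0]) cube([84, 84, 679]);
translate([186, 257, 572]) cube([425, 84, 107]);
translate([186, 850, 572]) cube([425, 84, 107]);
translate([102, 341, 572]) cube([84, 509, 107]);
translate([611, 341, 572]) cube([84, 509, 107]);


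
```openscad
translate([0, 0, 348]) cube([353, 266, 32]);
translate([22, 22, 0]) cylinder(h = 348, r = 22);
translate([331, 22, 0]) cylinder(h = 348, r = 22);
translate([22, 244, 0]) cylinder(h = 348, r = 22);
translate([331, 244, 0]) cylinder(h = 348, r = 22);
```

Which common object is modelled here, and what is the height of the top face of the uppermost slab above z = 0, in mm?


A stool. The seat height is 380 mm.

A 353×266×32 slab at z = 348 on four corner cylinders — a stool. The seat top is 348 + 32 = 380 mm.


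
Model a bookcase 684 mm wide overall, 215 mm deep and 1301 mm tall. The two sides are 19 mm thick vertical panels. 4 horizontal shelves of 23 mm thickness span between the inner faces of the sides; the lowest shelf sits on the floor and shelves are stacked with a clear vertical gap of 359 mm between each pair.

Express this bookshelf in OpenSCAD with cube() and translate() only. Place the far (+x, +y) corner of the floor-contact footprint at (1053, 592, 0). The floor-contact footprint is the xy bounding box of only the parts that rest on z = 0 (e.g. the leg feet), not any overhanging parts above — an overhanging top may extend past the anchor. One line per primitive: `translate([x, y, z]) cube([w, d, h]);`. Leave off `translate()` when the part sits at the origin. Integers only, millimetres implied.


translate([369, 377, 0]) cube([19, 215, 1301]);
translate([1034, 377, 0]) cube([19, 215, 1301]);
translate([388, 377, 0]) cube([646, 215, 23]);
translate([388, 377, 382]) cube([646, 215, 23]);
translate([388, 377, 764]) cube([646, 215, 23]);
translate([388, 377, 1146]) cube([646, 215, 23]);


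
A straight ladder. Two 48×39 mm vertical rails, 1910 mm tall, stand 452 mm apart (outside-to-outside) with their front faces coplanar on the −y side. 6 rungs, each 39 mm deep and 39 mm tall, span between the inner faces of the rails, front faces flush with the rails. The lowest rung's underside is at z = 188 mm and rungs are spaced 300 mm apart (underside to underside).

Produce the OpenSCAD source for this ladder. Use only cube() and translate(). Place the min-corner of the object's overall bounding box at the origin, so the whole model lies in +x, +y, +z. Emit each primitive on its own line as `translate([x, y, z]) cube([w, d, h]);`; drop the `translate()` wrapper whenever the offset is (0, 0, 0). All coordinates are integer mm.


cube([48, 39, 1910]);
translate([404, 0, 0]) cube([48, 39, 1910]);
translate([48, 0, 188]) cube([356, 39, 39]);
translate([48, 0, 488]) cube([356, 39, 39]);
translate([48, 0, 788]) cube([356, 39, 39]);
translate([48, 0, 1088]) cube([356, 39, 39]);
translate([48, 0, 1388]) cube([356, 39, 39]);
translate([48, 0, 1688]) cube([356, 39, 39]);


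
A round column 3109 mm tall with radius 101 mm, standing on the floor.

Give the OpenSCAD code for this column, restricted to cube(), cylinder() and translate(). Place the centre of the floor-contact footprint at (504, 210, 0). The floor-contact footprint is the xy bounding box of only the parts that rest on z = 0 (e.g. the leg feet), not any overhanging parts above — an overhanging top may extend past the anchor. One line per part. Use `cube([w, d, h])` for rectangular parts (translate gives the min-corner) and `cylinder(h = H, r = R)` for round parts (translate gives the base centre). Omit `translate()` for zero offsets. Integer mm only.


translate([504, 210, 0]) cylinder(h = 3109, r = 101);


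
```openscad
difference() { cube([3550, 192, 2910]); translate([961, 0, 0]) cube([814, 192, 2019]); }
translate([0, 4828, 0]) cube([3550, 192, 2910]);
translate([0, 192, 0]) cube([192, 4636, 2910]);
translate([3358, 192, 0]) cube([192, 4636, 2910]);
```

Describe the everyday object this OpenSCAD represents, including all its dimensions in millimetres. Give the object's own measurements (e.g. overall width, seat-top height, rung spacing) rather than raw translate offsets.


A single room: four walls, each 2910 mm tall and 192 mm thick, enclosing an outside footprint 3550×5020 mm (x × y), no floor or roof. The front and back walls (−y and +y sides) run the full x-width; the side walls fit between their inner faces. A door opening 814 mm wide and 2019 mm tall is cut through the front wall from the floor up, its −x edge 961 mm from the wall's −x end.


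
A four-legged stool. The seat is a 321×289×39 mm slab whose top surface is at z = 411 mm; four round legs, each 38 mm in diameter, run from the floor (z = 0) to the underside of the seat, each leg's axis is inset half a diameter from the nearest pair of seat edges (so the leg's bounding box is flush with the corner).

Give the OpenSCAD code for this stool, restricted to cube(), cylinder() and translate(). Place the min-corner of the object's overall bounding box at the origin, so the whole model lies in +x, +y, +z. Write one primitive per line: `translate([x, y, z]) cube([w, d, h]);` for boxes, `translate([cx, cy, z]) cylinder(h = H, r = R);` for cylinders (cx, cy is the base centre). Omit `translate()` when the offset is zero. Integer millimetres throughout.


translate([0, 0, 372]) cube([321, 289, 39]);
translate([19, 19, 0]) cylinder(h = 372, r = 19);
translate([302, 19, 0]) cylinder(h = 372, r = 19);
translate([19, 270, 0]) cylinder(h = 372, r = 19);
translate([302, 270, 0]) cylinder(h = 372, r = 19);


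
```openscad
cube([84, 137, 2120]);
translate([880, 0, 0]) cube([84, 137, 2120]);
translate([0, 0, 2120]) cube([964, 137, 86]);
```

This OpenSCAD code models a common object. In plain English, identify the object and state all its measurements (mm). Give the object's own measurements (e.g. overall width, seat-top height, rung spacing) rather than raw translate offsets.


A door frame. The clear opening is 796 mm wide and 2120 mm high. Two 84 mm wide jambs, 137 mm deep, stand either side of the opening from the floor to the top of the opening. A 86 mm thick head sits across the top of both jambs, spanning the full outside width of the frame.


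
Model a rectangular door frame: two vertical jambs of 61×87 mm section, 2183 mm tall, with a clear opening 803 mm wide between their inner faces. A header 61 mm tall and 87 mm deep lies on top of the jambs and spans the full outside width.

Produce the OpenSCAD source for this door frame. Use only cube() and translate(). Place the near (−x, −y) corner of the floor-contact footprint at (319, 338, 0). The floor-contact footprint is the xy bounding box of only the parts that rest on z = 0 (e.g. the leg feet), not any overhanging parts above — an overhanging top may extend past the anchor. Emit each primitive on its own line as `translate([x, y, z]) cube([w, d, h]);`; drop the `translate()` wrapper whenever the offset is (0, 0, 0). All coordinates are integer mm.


translate([319, 338, 0]) cube([61, 87, 2183]);
translate([1183, 338, 0]) cube([61, 87, 2183]);
translate([319, 338, 2183]) cube([925, 87, 61]);


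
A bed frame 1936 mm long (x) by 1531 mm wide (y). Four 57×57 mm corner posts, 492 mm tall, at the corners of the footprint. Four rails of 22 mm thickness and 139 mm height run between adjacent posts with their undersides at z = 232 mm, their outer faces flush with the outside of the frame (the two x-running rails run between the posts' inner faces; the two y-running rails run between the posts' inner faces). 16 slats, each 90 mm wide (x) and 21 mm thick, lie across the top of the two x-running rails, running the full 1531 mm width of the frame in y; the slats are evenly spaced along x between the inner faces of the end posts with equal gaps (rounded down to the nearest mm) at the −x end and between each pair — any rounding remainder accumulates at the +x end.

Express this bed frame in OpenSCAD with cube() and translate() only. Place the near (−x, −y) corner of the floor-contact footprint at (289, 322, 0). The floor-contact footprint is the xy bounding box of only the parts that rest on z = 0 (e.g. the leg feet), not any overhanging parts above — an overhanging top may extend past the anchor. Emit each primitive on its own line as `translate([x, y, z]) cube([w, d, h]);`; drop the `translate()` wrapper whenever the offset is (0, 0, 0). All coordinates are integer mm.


translate([289, 322, 0]) cube([57, 57, 492]);
translate([289, 1796, 0]) cube([57, 57, 492]);
translate([2168, 322, 0]) cube([57, 57, 492]);
translate([2168, 1796, 0]) cube([57, 57, 492]);
translate([346, 322, 232]) cube([1822, 22, 139]);
translate([346, 1831, 232]) cube([1822, 22, 139]);
translate([289, 379, 232]) cube([22, 1417, 139]);
translate([2203, 379, 232]) cube([22, 1417, 139]);
translate([368, 322, 371]) cube([90, 1531, 21]);
translate([480, 322, 371]) cube([90, 1531, 21]);
translate([592, 322, 371]) cube([90, 1531, 21]);
translate([704, 322, 371]) cube([90, 1531, 21]);
translate([816, 322, 371]) cube([90, 1531, 21]);
translate([928, 322, 371]) cube([90, 1531, 21]);
translate([1040, 322, 371]) cube([90, 1531, 21]);
translate([1152, 322, 371]) cube([90, 1531, 21]);
translate([1264, 322, 371]) cube([90, 1531, 21]);
translate([1376, 322, 371]) cube([90, 1531, 21]);
translate([1488, 322, 371]) cube([90, 1531, 21]);
translate([1600, 322, 371]) cube([90, 1531, 21]);
translate([1712, 322, 371]) cube([90, 1531, 21]);
translate([1824, 322, 371]) cube([90, 1531, 21]);
translate([1936, 322, 371]) cube([90, 1531, 21]);
translate([2048, 322, 371]) cube([90, 1531, 21]);


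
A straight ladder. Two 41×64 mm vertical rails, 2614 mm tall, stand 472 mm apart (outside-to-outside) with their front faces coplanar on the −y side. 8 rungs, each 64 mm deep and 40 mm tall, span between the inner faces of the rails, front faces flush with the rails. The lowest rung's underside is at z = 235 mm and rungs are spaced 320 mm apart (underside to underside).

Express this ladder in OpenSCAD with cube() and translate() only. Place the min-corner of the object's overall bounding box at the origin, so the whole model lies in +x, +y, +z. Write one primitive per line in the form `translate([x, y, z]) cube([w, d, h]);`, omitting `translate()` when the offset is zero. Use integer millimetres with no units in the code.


cube([41, 64, 2614]);
translate([431, 0, 0]) cube([41, 64, 2614]);
translate([41, 0, 235]) cube([390, 64, 40]);
translate([41, 0, 555]) cube([390, 64, 40]);
translate([41, 0, 875]) cube([390, 64, 40]);
translate([41, 0, 1195]) cube([390, 64, 40]);
translate([41, 0, 1515]) cube([390, 64, 40]);
translate([41, 0, 1835]) cube([390, 64, 40]);
translate([41, 0, 2155]) cube([390, 64, 40]);
translate([41, 0, 2475]) cube([390, 64, 40]);


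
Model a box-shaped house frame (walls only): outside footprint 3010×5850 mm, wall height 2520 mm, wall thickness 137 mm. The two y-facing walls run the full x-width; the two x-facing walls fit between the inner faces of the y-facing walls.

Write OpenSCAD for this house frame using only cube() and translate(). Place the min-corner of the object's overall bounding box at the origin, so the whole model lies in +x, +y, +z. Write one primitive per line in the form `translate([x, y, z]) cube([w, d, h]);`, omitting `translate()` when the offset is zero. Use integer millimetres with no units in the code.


cube([3010, 137, 2520]);
translate([0, 5713, 0]) cube([3010, 137, 2520]);
translate([0, 137, 0]) cube([137, 5576, 2520]);
translate([2873, 137, 0]) cube([137, 5576, 2520]);


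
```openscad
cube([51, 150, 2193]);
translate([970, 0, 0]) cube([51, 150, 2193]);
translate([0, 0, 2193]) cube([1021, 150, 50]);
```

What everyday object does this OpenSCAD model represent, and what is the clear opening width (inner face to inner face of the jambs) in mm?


A door frame. The clear opening width is 919 mm.

Two 2193 mm tall posts with a header on top — a door frame. The left jamb is 51 mm wide at x = 0; the right jamb starts at x = 970. The clear opening is 970 − 51 = 919 mm.


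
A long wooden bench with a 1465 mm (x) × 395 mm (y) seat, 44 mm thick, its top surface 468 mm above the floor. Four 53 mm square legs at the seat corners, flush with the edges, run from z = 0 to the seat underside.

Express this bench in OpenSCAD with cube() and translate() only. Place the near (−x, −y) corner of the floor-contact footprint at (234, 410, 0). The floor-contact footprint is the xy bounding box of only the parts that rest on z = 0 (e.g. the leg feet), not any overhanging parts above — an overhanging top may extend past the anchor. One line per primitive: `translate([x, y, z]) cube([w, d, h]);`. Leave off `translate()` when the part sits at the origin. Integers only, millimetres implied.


translate([234, 410, 424]) cube([1465, 395, 44]);
translate([234, 410, 0]) cube([53, 53, 424]);
translate([234, 752, 0]) cube([53, 53, 424]);
translate([1646, 410, 0]) cube([53, 53, 424]);
translate([1646, 752, 0]) cube([53, 53, 424]);


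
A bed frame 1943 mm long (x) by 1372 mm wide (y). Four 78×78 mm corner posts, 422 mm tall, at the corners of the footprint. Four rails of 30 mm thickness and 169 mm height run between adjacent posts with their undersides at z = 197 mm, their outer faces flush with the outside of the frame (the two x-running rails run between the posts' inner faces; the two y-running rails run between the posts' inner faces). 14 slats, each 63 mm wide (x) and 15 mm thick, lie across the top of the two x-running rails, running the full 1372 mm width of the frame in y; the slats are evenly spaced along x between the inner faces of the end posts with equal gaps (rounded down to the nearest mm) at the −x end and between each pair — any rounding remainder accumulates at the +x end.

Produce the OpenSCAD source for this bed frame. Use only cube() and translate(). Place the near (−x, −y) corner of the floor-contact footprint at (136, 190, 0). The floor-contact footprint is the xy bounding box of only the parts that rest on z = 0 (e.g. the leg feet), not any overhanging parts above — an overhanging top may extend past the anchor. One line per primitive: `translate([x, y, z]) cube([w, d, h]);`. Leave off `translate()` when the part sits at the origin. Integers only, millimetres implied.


translate([136, 190, 0]) cube([78, 78, 422]);
translate([136, 1484, 0]) cube([78, 78, 422]);
translate([2001, 190, 0]) cube([78, 78, 422]);
translate([2001, 1484, 0]) cube([78, 78, 422]);
translate([214, 190, 197]) cube([1787, 30, 169]);
translate([214, 1532, 197]) cube([1787, 30, 169]);
translate([136, 268, 197]) cube([30, 1216, 169]);
translate([2049, 268, 197]) cube([30, 1216, 169]);
translate([274, 190, 366]) cube([63, 1372, 15]);
translate([397, 190, 366]) cube([63, 1372, 15]);
translate([520, 190, 366]) cube([63, 1372, 15]);
translate([643, 190, 366]) cube([63, 1372, 15]);
translate([766, 190, 366]) cube([63, 1372, 15]);
translate([889, 190, 366]) cube([63, 1372, 15]);
translate([1012, 190, 366]) cube([63, 1372, 15]);
translate([1135, 190, 366]) cube([63, 1372, 15]);
translate([1258, 190, 366]) cube([63, 1372, 15]);
translate([1381, 190, 366]) cube([63, 1372, 15]);
translate([1504, 190, 366]) cube([63, 1372, 15]);
translate([1627, 190, 366]) cube([63, 1372, 15]);
translate([1750, 190, 366]) cube([63, 1372, 15]);
translate([1873, 190, 366]) cube([63, 1372, 15]);


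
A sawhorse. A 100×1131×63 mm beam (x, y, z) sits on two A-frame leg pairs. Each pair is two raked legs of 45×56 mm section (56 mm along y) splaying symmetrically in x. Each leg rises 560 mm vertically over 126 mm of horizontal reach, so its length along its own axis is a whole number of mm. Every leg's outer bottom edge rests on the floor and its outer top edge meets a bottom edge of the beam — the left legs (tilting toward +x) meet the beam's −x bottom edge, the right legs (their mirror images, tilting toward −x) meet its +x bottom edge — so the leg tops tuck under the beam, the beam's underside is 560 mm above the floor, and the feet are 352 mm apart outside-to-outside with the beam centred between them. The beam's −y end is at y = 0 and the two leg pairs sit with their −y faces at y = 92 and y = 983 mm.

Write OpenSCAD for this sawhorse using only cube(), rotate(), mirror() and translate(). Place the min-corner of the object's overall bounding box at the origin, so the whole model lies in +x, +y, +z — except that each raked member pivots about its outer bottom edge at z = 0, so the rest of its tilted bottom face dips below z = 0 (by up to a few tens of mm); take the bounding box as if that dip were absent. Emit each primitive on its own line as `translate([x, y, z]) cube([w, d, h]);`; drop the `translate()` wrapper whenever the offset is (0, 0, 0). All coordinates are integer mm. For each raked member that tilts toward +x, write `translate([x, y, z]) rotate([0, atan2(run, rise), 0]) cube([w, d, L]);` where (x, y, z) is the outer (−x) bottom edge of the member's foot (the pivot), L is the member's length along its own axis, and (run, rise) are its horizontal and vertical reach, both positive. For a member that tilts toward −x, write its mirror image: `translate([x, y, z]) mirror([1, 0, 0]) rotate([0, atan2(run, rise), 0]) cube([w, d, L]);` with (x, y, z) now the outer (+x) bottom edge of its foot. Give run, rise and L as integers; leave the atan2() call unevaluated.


// leg length = √(126² + 560²) = 574
// right-leg outer foot x = 2·126 + 100 = 352
// beam min-corner = (126, 0, 560)
translate([126, 0, 560]) cube([100, 1131, 63]);
translate([0, 92, 0]) rotate([0, atan2(126, 560), 0]) cube([45, 56, 574]);
translate([352, 92, 0]) mirror([1, 0, 0]) rotate([0, atan2(126, 560), 0]) cube([45, 56, 574]);
translate([0, 983, 0]) rotate([0, atan2(126, 560), 0]) cube([45, 56, 574]);
translate([352, 983, 0]) mirror([1, 0, 0]) rotate([0, atan2(126, 560), 0]) cube([45, 56, 574]);


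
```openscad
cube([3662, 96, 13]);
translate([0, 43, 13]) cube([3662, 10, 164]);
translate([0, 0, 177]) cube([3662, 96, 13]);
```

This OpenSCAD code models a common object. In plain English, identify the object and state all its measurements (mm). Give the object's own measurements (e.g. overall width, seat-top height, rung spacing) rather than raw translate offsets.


An I-beam lying along x, 3662 mm long. Overall section height 190 mm. Two flanges 96 mm wide (y) and 13 mm thick, one on the floor and one at the top; a web 10 mm thick runs between them, centred on the flange width.


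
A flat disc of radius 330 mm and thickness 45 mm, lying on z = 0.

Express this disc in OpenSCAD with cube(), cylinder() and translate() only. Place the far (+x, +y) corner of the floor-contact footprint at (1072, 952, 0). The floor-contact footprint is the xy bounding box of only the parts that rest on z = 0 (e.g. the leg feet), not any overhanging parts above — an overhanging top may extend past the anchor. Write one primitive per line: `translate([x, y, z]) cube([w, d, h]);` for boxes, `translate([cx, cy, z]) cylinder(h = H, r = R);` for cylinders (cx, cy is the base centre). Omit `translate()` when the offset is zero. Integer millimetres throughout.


translate([742, 622, 0]) cylinder(h = 45, r = 330);


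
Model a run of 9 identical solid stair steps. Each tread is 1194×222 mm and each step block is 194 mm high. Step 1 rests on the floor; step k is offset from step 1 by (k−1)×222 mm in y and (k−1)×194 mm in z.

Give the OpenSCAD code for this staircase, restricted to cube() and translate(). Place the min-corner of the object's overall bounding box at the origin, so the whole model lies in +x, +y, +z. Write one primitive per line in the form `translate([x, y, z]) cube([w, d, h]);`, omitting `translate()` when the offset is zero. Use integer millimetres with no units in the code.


cube([1194, 222, 194]);
translate([0, 222, 194]) cube([1194, 222, 194]);
translate([0, 444, 388]) cube([1194, 222, 194]);
translate([0, 666, 582]) cube([1194, 222, 194]);
translate([0, 888, 776]) cube([1194, 222, 194]);
translate([0, 1110, 970]) cube([1194, 222, 194]);
translate([0, 1332, 1164]) cube([1194, 222, 194]);
translate([0, 1554, 1358]) cube([1194, 222, 194]);
translate([0, 1776, 1552]) cube([1194, 222, 194]);


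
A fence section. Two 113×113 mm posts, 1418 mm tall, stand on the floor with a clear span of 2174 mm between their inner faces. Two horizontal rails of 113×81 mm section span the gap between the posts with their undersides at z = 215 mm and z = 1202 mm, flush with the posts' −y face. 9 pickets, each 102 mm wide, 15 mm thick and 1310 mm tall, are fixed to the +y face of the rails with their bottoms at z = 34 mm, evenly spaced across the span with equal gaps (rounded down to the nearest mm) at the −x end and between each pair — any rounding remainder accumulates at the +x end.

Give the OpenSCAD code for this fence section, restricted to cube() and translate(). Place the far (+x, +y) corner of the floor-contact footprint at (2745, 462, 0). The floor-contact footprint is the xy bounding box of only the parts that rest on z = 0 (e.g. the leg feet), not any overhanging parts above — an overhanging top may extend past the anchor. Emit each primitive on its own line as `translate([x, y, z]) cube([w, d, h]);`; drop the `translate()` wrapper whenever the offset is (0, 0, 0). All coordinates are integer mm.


translate([345, 349, 0]) cube([113, 113, 1418]);
translate([2632, 349, 0]) cube([113, 113, 1418]);
translate([458, 349, 215]) cube([2174, 113, 81]);
translate([458, 349, 1202]) cube([2174, 113, 81]);
translate([583, 462, 34]) cube([102, 15, 1310]);
translate([810, 462, 34]) cube([102, 15, 1310]);
translate([1037, 462, 34]) cube([102, 15, 1310]);
translate([1264, 462, 34]) cube([102, 15, 1310]);
translate([1491, 462, 34]) cube([102, 15, 1310]);
translate([1718, 462, 34]) cube([102, 15, 1310]);
translate([1945, 462, 34]) cube([102, 15, 1310]);
translate([2172, 462, 34]) cube([102, 15, 1310]);
translate([2399, 462, 34]) cube([102, 15, 1310]);


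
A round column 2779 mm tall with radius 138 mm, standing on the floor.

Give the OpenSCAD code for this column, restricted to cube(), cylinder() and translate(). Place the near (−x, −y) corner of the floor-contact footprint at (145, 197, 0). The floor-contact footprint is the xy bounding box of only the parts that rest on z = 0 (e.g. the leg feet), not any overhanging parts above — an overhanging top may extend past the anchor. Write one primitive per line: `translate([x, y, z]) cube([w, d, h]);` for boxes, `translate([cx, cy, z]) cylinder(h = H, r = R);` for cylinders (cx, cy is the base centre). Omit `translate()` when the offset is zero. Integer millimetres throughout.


translate([283, 335, 0]) cylinder(h = 2779, r = 138);


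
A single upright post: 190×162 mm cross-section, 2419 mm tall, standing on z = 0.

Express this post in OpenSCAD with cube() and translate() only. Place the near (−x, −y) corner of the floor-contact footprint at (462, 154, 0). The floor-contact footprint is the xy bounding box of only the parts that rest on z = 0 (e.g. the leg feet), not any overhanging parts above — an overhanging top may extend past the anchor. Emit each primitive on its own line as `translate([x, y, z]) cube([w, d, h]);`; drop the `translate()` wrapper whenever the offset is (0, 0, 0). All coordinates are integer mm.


translate([462, 154, 0]) cube([190, 162, 2419]);


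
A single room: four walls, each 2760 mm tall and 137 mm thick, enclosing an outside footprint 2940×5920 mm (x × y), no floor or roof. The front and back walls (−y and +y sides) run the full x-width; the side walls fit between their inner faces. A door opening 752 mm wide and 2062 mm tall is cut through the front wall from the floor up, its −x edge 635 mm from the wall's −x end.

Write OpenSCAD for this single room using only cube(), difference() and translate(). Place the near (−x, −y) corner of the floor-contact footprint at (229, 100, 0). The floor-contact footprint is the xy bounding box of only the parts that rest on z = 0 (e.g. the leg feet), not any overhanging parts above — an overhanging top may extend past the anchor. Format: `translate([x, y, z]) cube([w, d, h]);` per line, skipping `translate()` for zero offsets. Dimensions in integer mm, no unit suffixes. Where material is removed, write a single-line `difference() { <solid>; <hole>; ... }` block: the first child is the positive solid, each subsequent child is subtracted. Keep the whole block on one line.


difference() { translate([229, 100, 0]) cube([2940, 137, 2760]); translate([864, 100, 0]) cube([752, 137, 2062]); }
translate([229, 5883, 0]) cube([2940, 137, 2760]);
translate([229, 237, 0]) cube([137, 5646, 2760]);
translate([3032, 237, 0]) cube([137, 5646, 2760]);


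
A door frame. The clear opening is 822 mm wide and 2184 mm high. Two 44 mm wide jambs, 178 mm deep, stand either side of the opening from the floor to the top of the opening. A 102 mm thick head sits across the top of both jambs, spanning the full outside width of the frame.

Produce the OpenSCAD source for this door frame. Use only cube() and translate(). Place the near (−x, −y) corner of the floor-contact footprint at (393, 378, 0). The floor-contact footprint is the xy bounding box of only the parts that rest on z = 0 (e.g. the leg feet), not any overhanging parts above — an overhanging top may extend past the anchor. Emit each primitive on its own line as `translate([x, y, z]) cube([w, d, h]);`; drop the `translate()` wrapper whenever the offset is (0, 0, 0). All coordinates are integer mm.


translate([393, 378, 0]) cube([44, 178, 2184]);
translate([1259, 378, 0]) cube([44, 178, 2184]);
translate([393, 378, 2184]) cube([910, 178, 102]);


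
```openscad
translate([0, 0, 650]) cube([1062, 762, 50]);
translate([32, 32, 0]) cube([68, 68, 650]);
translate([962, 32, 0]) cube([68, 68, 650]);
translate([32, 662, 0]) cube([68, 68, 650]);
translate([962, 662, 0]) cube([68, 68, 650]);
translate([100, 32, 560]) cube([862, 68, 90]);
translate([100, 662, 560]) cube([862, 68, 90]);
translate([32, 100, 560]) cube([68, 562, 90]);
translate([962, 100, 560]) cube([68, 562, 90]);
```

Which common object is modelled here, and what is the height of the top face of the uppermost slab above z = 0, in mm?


A table. The table height is 700 mm.

A 1062×762×50 slab sits at z = 650 on four 68 mm square posts — a table. The top surface is at 650 + 50 = 700 mm.


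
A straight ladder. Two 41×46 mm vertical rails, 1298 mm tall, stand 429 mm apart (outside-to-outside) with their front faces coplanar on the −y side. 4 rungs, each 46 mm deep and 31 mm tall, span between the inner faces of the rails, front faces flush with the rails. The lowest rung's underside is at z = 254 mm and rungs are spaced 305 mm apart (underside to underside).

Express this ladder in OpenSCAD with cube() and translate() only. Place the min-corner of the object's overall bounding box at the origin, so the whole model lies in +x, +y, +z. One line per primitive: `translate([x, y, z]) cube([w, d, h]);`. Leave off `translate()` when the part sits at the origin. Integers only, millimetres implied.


cube([41, 46, 1298]);
translate([388, 0, 0]) cube([41, 46, 1298]);
translate([41, 0, 254]) cube([347, 46, 31]);
translate([41, 0, 559]) cube([347, 46, 31]);
translate([41, 0, 864]) cube([347, 46, 31]);
translate([41, 0, 1169]) cube([347, 46, 31]);


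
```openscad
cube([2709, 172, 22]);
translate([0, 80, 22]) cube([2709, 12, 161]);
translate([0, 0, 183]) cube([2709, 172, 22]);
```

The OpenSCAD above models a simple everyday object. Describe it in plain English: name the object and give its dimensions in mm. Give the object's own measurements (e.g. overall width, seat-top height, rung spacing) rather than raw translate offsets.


An I-beam lying along x, 2709 mm long. Overall section height 205 mm. Two flanges 172 mm wide (y) and 22 mm thick, one on the floor and one at the top; a web 12 mm thick runs between them, centred on the flange width.


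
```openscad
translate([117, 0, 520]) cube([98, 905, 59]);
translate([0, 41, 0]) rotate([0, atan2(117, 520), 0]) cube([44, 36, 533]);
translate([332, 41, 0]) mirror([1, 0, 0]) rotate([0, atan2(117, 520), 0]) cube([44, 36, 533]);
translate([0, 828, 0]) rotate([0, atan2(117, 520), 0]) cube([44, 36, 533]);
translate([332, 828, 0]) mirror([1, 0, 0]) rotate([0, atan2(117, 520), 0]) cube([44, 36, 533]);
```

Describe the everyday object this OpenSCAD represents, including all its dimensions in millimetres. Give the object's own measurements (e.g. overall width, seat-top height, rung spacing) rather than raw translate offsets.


A sawhorse. A 98×905×59 mm beam (x, y, z) sits on two A-frame leg pairs. Each pair is two raked legs of 44×36 mm section (36 mm along y) splaying symmetrically in x. Each leg rises 520 mm vertically over 117 mm of horizontal reach and is 533 mm long along its own axis. Every leg's outer bottom edge rests on the floor and its outer top edge meets a bottom edge of the beam — the left legs (tilting toward +x) meet the beam's −x bottom edge, the right legs (their mirror images, tilting toward −x) meet its +x bottom edge — so the leg tops tuck under the beam, the beam's underside is 520 mm above the floor, and the feet are 332 mm apart outside-to-outside with the beam centred between them. The two leg pairs are set in 41 mm from either end of the beam.


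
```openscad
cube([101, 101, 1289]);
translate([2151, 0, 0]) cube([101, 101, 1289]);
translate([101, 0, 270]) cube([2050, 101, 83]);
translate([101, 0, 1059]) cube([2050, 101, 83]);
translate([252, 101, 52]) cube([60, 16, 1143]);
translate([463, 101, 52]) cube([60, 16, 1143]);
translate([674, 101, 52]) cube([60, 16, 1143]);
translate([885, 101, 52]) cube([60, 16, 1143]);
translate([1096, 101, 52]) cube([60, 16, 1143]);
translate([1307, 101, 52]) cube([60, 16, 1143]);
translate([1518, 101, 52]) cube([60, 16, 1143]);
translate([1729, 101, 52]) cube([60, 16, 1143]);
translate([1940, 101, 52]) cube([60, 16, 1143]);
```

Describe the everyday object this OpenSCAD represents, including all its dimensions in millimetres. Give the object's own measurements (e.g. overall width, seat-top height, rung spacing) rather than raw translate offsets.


A fence section. Two 101×101 mm posts, 1289 mm tall, stand on the floor with a clear span of 2050 mm between their inner faces. Two horizontal rails of 101×83 mm section span the gap between the posts with their undersides at z = 270 mm and z = 1059 mm, flush with the posts' −y face. 9 pickets, each 60 mm wide, 16 mm thick and 1143 mm tall, are fixed to the +y face of the rails with their bottoms at z = 52 mm, spaced across the span with a 151 mm gap after the −x post and between neighbouring pickets and before the +x post.


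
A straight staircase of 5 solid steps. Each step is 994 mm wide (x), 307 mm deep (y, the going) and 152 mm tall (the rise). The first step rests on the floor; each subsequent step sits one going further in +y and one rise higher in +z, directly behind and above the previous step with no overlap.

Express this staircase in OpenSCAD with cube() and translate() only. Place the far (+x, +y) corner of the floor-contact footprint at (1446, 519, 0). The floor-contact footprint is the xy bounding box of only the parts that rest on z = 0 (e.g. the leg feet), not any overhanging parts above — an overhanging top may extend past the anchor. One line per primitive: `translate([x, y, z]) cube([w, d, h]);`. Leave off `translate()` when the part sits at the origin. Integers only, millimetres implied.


translate([452, 212, 0]) cube([994, 307, 152]);
translate([452, 519, 152]) cube([994, 307, 152]);
translate([452, 826, 304]) cube([994, 307, 152]);
translate([452, 1133, 456]) cube([994, 307, 152]);
translate([452, 1440, 608]) cube([994, 307, 152]);


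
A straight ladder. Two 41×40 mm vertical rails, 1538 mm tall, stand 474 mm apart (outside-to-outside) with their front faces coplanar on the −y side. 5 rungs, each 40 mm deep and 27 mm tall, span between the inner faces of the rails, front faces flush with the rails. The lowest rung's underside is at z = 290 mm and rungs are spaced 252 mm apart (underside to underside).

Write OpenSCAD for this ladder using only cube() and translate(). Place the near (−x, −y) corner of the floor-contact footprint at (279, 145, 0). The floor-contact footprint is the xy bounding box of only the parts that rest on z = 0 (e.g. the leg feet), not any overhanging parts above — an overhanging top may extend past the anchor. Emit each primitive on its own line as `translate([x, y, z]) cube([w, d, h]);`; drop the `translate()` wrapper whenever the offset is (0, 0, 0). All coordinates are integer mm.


translate([279, 145, 0]) cube([41, 40, 1538]);
translate([712, 145, 0]) cube([41, 40, 1538]);
translate([320, 145, 290]) cube([392, 40, 27]);
translate([320, 145, 542]) cube([392, 40, 27]);
translate([320, 145, 794]) cube([392, 40, 27]);
translate([320, 145, 1046]) cube([392, 40, 27]);
translate([320, 145, 1298]) cube([392, 40, 27]);


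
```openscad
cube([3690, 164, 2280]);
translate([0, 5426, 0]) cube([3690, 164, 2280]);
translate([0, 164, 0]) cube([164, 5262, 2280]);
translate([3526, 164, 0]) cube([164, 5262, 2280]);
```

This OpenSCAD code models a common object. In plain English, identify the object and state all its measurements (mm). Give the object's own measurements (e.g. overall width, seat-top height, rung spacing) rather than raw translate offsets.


The wall frame of a small rectangular building: four walls, each 2280 mm tall and 164 mm thick, enclosing a footprint 3690 mm (x) by 5590 mm (y) outside-to-outside, with no floor or roof. The front and back walls (the −y and +y sides) span the full width; the two side walls fit between them.


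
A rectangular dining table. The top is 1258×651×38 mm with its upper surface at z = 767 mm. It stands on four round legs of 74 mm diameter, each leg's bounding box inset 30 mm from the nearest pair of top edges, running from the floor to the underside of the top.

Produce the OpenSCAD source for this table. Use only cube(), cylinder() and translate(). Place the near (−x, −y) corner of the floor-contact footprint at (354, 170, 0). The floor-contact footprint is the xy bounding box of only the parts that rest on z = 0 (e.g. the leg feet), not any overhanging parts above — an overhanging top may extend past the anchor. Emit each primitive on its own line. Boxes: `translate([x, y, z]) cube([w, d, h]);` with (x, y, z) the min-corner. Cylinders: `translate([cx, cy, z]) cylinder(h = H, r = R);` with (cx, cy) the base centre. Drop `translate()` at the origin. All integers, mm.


translate([324, 140, 729]) cube([1258, 651, 38]);
translate([391, 207, 0]) cylinder(h = 729, r = 37);
translate([1515, 207, 0]) cylinder(h = 729, r = 37);
translate([391, 724, 0]) cylinder(h = 729, r = 37);
translate([1515, 724, 0]) cylinder(h = 729, r = 37);


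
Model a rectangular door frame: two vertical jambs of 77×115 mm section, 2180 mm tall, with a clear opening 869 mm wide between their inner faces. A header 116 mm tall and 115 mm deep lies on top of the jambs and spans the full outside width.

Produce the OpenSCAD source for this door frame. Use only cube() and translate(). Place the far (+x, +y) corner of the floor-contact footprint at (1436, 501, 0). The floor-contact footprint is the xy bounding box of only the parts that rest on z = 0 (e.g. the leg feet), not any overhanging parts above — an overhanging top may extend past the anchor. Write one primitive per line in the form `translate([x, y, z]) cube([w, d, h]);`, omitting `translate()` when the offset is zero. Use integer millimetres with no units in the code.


translate([413, 386, 0]) cube([77, 115, 2180]);
translate([1359, 386, 0]) cube([77, 115, 2180]);
translate([413, 386, 2180]) cube([1023, 115, 116]);
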